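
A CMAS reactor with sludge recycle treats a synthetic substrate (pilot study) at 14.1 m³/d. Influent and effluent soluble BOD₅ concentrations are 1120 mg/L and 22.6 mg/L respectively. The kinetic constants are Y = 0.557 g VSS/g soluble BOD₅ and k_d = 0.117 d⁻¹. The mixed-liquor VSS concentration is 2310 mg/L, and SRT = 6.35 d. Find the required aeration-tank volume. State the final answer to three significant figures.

V ≈ 13.6 m³

From the SRT design equation V = Y Q (S₀−S) θ_c / [X (1 + k_d θ_c)] = 0.557 × 14.1 × (1120 − 22.6) × 6.35 / [2310 × (1 + 0.117 × 6.35)] = 5.47×10^4 / 4026 = 13.59 m³.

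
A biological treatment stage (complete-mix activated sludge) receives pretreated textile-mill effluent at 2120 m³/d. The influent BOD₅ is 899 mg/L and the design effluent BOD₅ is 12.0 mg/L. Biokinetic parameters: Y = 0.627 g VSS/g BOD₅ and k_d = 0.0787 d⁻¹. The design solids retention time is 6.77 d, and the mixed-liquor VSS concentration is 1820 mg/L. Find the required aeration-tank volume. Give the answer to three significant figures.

V ≈ 2860 m³

Rearranging the biomass balance for a CMAS with decay, V = Y·Q·ΔS·θ_c / [X·(1+k_d θ_c)] = 0.627 × 2120 × (899 − 12.0) × 6.77 / [1820 × (1 + 0.0787 × 6.77)] = 7.98×10^6 / 2790 = 2861 m³.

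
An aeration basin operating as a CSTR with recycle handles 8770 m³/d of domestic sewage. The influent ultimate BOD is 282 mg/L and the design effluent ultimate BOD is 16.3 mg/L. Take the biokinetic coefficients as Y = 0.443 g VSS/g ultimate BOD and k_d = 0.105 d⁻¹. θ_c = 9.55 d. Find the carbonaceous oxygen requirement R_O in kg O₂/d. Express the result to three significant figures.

Correct the yield for decay: Y_obs = Y/(1 + k_d θ_c) = 0.443 / (1 + 0.105 × 9.55) = 0.443 / 2.003 = 0.2212.
ΔS = 282 − 16.3 = 265.7 mg/L, so the substrate removal rate is 8770 × 265.7/1000 = 2330 kg ultimate BOD/d.
P_X = Y_obs·Q·(S₀ − S) = 0.2212 × 2330 = 515.4 kg VSS/d.
Carbonaceous O₂ demand = substrate oxidised − cell-mass equivalent = 2330 − 1.42 × 515.4 = 1598 kg O₂/d.

R_O ≈ 1600 kg O₂/d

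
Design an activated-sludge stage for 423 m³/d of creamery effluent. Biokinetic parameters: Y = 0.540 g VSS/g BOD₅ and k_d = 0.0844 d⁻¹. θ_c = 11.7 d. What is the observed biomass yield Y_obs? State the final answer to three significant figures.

Y_obs ≈ 0.272 g VSS/g BOD₅

The observed yield is Y_obs = Y/(1 + k_d·θ_c) = 0.540 / (1 + 0.0844 × 11.7) = 0.540 / 1.987 = 0.2717 g VSS per g BOD₅ removed.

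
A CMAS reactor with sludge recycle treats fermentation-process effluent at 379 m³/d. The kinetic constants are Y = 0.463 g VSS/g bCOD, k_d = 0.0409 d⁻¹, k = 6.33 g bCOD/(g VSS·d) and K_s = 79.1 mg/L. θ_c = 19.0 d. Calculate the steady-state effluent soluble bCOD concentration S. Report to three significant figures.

S ≈ 2.61 mg/L

Effluent substrate depends only on kinetics and SRT: S = K_s(1 + k_d θ_c) / [θ_c(Yk − k_d) − 1] = 79.1 × (1 + 0.0409 × 19.0) / [19.0 × (0.463 × 6.33 − 0.0409) − 1] = 140.6 / 53.91 = 2.608 mg/L.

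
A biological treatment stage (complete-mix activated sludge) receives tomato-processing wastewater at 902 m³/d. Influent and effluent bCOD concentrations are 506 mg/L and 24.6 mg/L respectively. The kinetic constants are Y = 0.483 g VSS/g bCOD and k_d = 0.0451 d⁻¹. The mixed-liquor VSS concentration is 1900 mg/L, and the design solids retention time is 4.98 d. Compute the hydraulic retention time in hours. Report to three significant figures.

Rearranging the biomass balance for a CMAS with decay, V = Y·Q·ΔS·θ_c / [X·(1+k_d θ_c)] = 0.483 × 902 × (506 − 24.6) × 4.98 / [1900 × (1 + 0.0451 × 4.98)] = 1.04×10^6 / 2327 = 448.9 m³.
τ = V/Q = 448.9/902 = 0.4977 d, or 11.94 h.

τ ≈ 11.9 h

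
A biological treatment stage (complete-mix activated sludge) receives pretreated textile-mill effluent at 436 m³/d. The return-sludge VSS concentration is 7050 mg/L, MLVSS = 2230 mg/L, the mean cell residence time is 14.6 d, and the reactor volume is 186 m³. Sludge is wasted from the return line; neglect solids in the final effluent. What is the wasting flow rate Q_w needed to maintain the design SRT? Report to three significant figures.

Q_w ≈ 4.03 m³/d

θ_c = V·X/(Q_w·X_r) when wasting from the recycle, so Q_w = V·X/(θ_c·X_r) = 186.0 × 2230 / (14.6 × 7050) = 4.030 m³/d.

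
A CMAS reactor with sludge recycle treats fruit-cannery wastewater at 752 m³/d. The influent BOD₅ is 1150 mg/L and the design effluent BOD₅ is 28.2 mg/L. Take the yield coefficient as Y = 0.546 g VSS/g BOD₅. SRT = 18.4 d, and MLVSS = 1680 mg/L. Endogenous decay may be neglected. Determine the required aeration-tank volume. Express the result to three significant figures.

V ≈ 5040 m³

Biomass mass balance (decay neglected): V·X = Y·Q·(S₀ − S)·θ_c, so V = 0.546 × 752 × (1150 − 28.2) × 18.4 / 1680 = 5045 m³.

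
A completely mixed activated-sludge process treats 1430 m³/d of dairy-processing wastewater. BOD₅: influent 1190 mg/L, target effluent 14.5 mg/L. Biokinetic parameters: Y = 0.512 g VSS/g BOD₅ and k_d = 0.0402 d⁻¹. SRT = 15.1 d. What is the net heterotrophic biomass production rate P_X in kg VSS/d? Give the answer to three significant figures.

Observed yield with endogenous decay: Y_obs = Y / (1 + k_d·θ_c) = 0.512 / (1 + 0.0402 × 15.1) = 0.512 / 1.607 = 0.3186 g VSS/g BOD₅.
Q·(S₀ − S) = 1430 × (1190 − 14.5) × 10⁻³ = 1681 kg/d removed.
Biomass produced: P_X = Y_obs·Q·ΔS = 0.3186 × 1681 ≈ 535.6 kg VSS/d.

P_X ≈ 536 kg VSS/d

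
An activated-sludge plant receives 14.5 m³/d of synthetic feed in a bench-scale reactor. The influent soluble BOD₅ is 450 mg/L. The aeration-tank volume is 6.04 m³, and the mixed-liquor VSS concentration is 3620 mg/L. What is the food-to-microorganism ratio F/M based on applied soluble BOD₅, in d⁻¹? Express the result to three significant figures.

F/M = applied load / biomass = Q·S₀/(V·X) = 14.5 × 450 / (6.040 × 3620) = 0.2984 d⁻¹.

F/M ≈ 0.298 d⁻¹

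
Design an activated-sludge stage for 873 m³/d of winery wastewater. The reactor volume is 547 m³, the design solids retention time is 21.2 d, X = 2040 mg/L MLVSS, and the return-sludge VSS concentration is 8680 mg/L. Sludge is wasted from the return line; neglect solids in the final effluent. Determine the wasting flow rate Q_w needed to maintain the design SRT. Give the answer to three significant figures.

Q_w ≈ 6.06 m³/d

Q_w = (V·X)/(θ_c X_r) = 547.0 × 2040 / (21.2 × 8680) = 6.064 m³/d.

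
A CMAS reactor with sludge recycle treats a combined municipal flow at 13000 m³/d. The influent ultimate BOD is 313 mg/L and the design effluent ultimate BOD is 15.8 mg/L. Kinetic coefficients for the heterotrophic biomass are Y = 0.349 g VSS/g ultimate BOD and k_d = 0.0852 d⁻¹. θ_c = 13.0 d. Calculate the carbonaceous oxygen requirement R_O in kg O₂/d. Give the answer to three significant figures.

Correct the yield for decay: Y_obs = Y/(1 + k_d θ_c) = 0.349 / (1 + 0.0852 × 13.0) = 0.349 / 2.108 = 0.1656.
ΔS = 313 − 15.8 = 297.2 mg/L, so the substrate removal rate is 13000 × 297.2/1000 = 3864 kg ultimate BOD/d.
Biomass synthesised: P_X = Y_obs × 3864 = 639.8 kg VSS/d.
Carbonaceous O₂ demand = substrate oxidised − cell-mass equivalent = 3864 − 1.42 × 639.8 = 2955 kg O₂/d.

R_O ≈ 2960 kg O₂/d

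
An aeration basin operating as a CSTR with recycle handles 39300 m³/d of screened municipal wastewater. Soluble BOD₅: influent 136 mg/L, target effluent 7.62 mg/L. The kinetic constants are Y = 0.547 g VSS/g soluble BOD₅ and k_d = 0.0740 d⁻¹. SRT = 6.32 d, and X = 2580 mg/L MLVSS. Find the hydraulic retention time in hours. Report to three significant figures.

Steady-state biomass mass balance: V·X·(1 + k_d·θ_c) = Y·Q·(S₀ − S)·θ_c, so V = 0.547 × 39300 × (136 − 7.62) × 6.32 / [2580 × (1 + 0.0740 × 6.32)] = 1.74×10^7 / 3787 = 4606 m³.
HRT = V/Q = 4606 m³ / 39300 m³·d⁻¹ = 0.1172 d × 24 = 2.813 h.

τ ≈ 2.81 h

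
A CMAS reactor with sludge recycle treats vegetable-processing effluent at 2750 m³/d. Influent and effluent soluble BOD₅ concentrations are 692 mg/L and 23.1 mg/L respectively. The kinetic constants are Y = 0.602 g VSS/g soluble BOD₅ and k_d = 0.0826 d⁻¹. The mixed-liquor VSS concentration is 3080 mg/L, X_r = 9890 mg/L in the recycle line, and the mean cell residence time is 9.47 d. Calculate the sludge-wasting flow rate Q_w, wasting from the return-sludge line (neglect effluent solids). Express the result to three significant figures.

Q_w ≈ 62.8 m³/d

Steady-state biomass mass balance: V·X·(1 + k_d·θ_c) = Y·Q·(S₀ − S)·θ_c, so V = 0.602 × 2750 × (692 − 23.1) × 9.47 / [3080 × (1 + 0.0826 × 9.47)] = 1.05×10^7 / 5489 = 1910 m³.
Wasting from the return line (neglecting effluent solids): Q_w = V·X / (θ_c·X_r) = 1910 × 3080 / (9.47 × 9890) = 62.82 m³/d.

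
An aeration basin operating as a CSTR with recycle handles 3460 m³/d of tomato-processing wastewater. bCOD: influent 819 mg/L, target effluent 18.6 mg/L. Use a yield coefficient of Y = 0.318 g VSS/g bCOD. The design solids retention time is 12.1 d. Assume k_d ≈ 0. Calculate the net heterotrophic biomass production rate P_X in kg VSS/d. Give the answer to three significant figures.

No decay correction is needed, so Y_obs = Y = 0.318.
ΔS = 819 − 18.6 = 800.4 mg/L, so the substrate removal rate is 3460 × 800.4/1000 = 2769 kg bCOD/d.
So the net sludge growth is P_X = 0.3180 × 2769 = 880.7 kg VSS/d.

P_X ≈ 881 kg VSS/d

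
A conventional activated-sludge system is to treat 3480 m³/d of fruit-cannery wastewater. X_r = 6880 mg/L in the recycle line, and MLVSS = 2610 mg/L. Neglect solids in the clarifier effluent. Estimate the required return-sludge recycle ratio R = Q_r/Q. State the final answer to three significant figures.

R ≈ 0.611

Solids balance on the clarifier gives (1+R)X = R·X_r, so R = X/(X_r − X) = 2610 / (6880 − 2610) = 0.6112.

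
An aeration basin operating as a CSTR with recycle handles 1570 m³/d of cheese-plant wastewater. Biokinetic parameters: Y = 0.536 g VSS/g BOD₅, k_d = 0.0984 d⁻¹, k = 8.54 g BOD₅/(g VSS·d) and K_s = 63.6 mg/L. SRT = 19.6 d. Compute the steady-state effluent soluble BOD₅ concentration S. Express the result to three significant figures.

S ≈ 2.15 mg/L

Effluent substrate depends only on kinetics and SRT: S = K_s(1 + k_d θ_c) / [θ_c(Yk − k_d) − 1] = 63.6 × (1 + 0.0984 × 19.6) / [19.6 × (0.536 × 8.54 − 0.0984) − 1] = 186.3 / 86.79 = 2.146 mg/L.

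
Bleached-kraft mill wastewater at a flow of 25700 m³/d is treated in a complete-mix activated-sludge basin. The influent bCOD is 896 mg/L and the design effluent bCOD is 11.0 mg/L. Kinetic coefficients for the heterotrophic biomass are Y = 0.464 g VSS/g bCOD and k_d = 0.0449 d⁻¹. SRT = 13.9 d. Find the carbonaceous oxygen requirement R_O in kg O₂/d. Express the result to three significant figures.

Observed yield with endogenous decay: Y_obs = Y / (1 + k_d·θ_c) = 0.464 / (1 + 0.0449 × 13.9) = 0.464 / 1.624 = 0.2857 g VSS/g bCOD.
ΔS = 896 − 11.0 = 885.0 mg/L, so the substrate removal rate is 25700 × 885.0/1000 = 22744 kg bCOD/d.
P_X = Y_obs·Q·(S₀ − S) = 0.2857 × 22744 = 6498 kg VSS/d.
R_O = Q·(S₀ − S) − 1.42·P_X = 22744 − 1.42 × 6498 = 13517 kg O₂/d.

R_O ≈ 13500 kg O₂/d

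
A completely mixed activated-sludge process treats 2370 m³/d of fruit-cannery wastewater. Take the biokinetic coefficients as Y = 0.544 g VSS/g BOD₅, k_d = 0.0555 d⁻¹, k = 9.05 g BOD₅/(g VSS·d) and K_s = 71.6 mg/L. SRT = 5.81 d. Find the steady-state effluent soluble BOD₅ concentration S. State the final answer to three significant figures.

S ≈ 3.47 mg/L

Effluent substrate depends only on kinetics and SRT: S = K_s(1 + k_d θ_c) / [θ_c(Yk − k_d) − 1] = 71.6 × (1 + 0.0555 × 5.81) / [5.81 × (0.544 × 9.05 − 0.0555) − 1] = 94.69 / 27.28 = 3.471 mg/L.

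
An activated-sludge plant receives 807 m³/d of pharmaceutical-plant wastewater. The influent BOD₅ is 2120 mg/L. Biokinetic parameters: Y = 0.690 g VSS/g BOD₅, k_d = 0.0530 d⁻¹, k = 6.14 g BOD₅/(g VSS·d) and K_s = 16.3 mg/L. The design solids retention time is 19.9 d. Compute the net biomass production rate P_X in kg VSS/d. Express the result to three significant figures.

P_X ≈ 574 kg VSS/d

From the Monod/SRT balance for a CMAS, S = K_s·(1+k_d θ_c)/[θ_c·(Y k − k_d) − 1] = 16.3 × (1 + 0.0530 × 19.9) / [19.9 × (0.690 × 6.14 − 0.0530) − 1] = 33.49 / 82.25 = 0.4072 mg/L.
The observed yield is Y_obs = Y/(1 + k_d·θ_c) = 0.690 / (1 + 0.0530 × 19.9) = 0.690 / 2.055 = 0.3358 g VSS per g BOD₅ removed.
ΔS = 2120 − 0.407 = 2120 mg/L, so the substrate removal rate is 807 × 2120/1000 = 1711 kg BOD₅/d.
So the net sludge growth is P_X = 0.3358 × 1711 = 574.4 kg VSS/d.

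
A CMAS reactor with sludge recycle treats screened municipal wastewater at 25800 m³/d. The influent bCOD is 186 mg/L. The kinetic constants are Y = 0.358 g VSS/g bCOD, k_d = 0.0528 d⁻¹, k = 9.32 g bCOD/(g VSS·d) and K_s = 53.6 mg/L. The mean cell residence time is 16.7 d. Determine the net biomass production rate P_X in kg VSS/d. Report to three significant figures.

Effluent substrate depends only on kinetics and SRT: S = K_s(1 + k_d θ_c) / [θ_c(Yk − k_d) − 1] = 53.6 × (1 + 0.0528 × 16.7) / [16.7 × (0.358 × 9.32 − 0.0528) − 1] = 100.9 / 53.84 = 1.873 mg/L.
Correct the yield for decay: Y_obs = Y/(1 + k_d θ_c) = 0.358 / (1 + 0.0528 × 16.7) = 0.358 / 1.882 = 0.1902.
ΔS = 186 − 1.87 = 184.1 mg/L, so the substrate removal rate is 25800 × 184.1/1000 = 4751 kg bCOD/d.
Biomass produced: P_X = Y_obs·Q·ΔS = 0.1902 × 4751 ≈ 903.8 kg VSS/d.

P_X ≈ 904 kg VSS/d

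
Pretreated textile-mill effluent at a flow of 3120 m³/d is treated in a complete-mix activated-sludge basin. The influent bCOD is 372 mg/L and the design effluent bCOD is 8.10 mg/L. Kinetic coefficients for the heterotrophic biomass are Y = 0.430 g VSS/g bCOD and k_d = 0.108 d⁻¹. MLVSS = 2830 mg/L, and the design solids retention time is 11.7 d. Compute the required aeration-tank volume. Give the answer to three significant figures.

Rearranging the biomass balance for a CMAS with decay, V = Y·Q·ΔS·θ_c / [X·(1+k_d θ_c)] = 0.430 × 3120 × (372 − 8.10) × 11.7 / [2830 × (1 + 0.108 × 11.7)] = 5.71×10^6 / 6406 = 891.7 m³.

V ≈ 892 m³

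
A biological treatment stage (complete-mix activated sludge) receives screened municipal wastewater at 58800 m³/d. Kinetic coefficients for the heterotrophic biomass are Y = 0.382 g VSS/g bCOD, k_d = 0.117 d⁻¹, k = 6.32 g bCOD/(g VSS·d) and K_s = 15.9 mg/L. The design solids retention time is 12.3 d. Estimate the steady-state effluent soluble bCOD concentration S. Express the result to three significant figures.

S ≈ 1.42 mg/L

From the Monod/SRT balance for a CMAS, S = K_s·(1+k_d θ_c)/[θ_c·(Y k − k_d) − 1] = 15.9 × (1 + 0.117 × 12.3) / [12.3 × (0.382 × 6.32 − 0.117) − 1] = 38.78 / 27.26 = 1.423 mg/L.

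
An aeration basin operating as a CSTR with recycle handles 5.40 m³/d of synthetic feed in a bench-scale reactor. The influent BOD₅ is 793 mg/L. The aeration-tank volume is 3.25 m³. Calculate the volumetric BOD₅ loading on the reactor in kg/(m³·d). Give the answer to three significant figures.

Volumetric loading L_v = Q·S₀ / V = 5.40 × 793 g/m³ / 3.250 m³ = 1318 g/(m³·d) = 1.318 kg BOD₅/(m³·d).

L_v ≈ 1.32 kg BOD₅/(m³·d)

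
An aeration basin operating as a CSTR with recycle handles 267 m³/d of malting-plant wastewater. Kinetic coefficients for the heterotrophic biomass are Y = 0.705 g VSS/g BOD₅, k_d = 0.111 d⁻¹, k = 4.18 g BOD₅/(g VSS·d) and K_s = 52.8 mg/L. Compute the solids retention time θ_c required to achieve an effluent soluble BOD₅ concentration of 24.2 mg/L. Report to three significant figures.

θ_c ≈ 1.23 d

Specific growth rate at S = 24.2 mg/L: μ = YkS/(K_s+S) = 0.705·4.18·24.2/(52.8+24.2) = 0.9262 d⁻¹.
Then 1/θ_c = μ − k_d = 0.9262 − 0.111 = 0.8152 d⁻¹, giving θ_c = 1.227 d.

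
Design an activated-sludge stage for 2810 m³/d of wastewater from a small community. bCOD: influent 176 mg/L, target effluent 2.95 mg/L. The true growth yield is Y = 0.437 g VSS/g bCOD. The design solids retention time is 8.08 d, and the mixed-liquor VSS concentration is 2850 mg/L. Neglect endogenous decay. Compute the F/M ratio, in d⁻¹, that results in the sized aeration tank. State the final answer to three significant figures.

F/M ≈ 0.288 d⁻¹

Biomass mass balance (decay neglected): V·X = Y·Q·(S₀ − S)·θ_c, so V = 0.437 × 2810 × (176 − 2.95) × 8.08 / 2850 = 602.5 m³.
F/M = Q·S₀ / (V·X) = 2810 × 176 / (602.5 × 2850) = 0.2880 g bCOD·(g VSS·d)⁻¹.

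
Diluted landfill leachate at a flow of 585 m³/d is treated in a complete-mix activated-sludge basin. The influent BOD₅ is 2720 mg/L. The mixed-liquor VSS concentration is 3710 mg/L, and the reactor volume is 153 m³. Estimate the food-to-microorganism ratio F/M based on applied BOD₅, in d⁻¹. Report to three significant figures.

F/M ≈ 2.80 d⁻¹

Food-to-microorganism ratio F/M = Q S₀ / (V X) = 585 × 2720 / (153.0 × 3710) = 2.803 d⁻¹.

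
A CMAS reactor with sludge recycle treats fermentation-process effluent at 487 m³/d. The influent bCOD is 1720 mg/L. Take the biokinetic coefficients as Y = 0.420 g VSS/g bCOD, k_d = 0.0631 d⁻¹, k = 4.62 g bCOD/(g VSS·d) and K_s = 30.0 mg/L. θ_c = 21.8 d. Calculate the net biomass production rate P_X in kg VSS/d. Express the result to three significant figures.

P_X ≈ 148 kg VSS/d

From the Monod/SRT balance for a CMAS, S = K_s·(1+k_d θ_c)/[θ_c·(Y k − k_d) − 1] = 30.0 × (1 + 0.0631 × 21.8) / [21.8 × (0.420 × 4.62 − 0.0631) − 1] = 71.27 / 39.93 = 1.785 mg/L.
Correct the yield for decay: Y_obs = Y/(1 + k_d θ_c) = 0.420 / (1 + 0.0631 × 21.8) = 0.420 / 2.376 = 0.1768.
Mass of bCOD removed per day: Q(S₀ − S) = 487 × 1718 g/m³ = 836.8 kg/d.
So the net sludge growth is P_X = 0.1768 × 836.8 = 147.9 kg VSS/d.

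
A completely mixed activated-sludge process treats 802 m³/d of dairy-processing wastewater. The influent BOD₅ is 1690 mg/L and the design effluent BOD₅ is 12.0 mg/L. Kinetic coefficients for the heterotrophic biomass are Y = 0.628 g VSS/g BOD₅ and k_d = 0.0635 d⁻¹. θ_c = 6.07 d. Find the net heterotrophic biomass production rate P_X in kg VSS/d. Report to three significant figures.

Correct the yield for decay: Y_obs = Y/(1 + k_d θ_c) = 0.628 / (1 + 0.0635 × 6.07) = 0.628 / 1.385 = 0.4533.
Q·(S₀ − S) = 802 × (1690 − 12.0) × 10⁻³ = 1346 kg/d removed.
P_X = Y_obs · Q(S₀ − S) = 0.4533 × 1346 = 610.0 kg VSS/d.

P_X ≈ 610 kg VSS/d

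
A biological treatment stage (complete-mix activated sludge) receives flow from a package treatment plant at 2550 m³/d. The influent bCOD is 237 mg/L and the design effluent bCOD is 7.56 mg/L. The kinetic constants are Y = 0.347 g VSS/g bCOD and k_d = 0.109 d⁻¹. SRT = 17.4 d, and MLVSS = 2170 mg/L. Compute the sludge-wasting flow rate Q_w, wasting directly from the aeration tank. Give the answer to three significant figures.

Q_w ≈ 32.3 m³/d

Rearranging the biomass balance for a CMAS with decay, V = Y·Q·ΔS·θ_c / [X·(1+k_d θ_c)] = 0.347 × 2550 × (237 − 7.56) × 17.4 / [2170 × (1 + 0.109 × 17.4)] = 3.53×10^6 / 6286 = 562.0 m³.
For wasting at MLVSS concentration, Q_w = V/θ_c = 562.0/17.4 = 32.30 m³/d.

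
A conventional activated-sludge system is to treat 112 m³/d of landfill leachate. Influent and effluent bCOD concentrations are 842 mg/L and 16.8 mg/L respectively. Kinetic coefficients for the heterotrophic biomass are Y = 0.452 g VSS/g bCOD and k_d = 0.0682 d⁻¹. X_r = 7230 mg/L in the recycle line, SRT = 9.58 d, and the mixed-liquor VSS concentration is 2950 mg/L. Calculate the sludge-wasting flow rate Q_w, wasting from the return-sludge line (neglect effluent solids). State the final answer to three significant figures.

Q_w ≈ 3.49 m³/d

Rearranging the biomass balance for a CMAS with decay, V = Y·Q·ΔS·θ_c / [X·(1+k_d θ_c)] = 0.452 × 112 × (842 − 16.8) × 9.58 / [2950 × (1 + 0.0682 × 9.58)] = 4×10^5 / 4877 = 82.05 m³.
Q_w = (V·X)/(θ_c X_r) = 82.05 × 2950 / (9.58 × 7230) = 3.495 m³/d.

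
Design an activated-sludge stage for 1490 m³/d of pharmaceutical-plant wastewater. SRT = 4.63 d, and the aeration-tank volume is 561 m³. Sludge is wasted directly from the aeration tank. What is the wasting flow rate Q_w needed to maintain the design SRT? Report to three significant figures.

Q_w ≈ 121 m³/d

For wasting at MLVSS concentration, Q_w = V/θ_c = 561.0/4.63 = 121.2 m³/d.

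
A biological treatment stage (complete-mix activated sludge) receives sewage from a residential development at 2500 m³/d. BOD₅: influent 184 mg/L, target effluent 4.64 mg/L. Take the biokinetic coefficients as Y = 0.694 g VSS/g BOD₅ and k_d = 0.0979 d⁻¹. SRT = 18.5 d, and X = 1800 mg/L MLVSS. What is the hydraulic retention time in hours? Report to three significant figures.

τ ≈ 10.9 h

From the SRT design equation V = Y Q (S₀−S) θ_c / [X (1 + k_d θ_c)] = 0.694 × 2500 × (184 − 4.64) × 18.5 / [1800 × (1 + 0.0979 × 18.5)] = 5.76×10^6 / 5060 = 1138 m³.
HRT = V/Q = 1138 m³ / 2500 m³·d⁻¹ = 0.4551 d × 24 = 10.92 h.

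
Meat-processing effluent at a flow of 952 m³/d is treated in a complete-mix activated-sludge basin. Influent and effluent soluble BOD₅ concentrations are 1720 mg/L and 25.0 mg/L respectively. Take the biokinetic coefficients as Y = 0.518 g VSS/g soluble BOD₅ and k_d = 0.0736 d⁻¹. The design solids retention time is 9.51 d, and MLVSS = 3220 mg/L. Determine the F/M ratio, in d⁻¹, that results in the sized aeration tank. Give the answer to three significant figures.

F/M ≈ 0.350 d⁻¹

Rearranging the biomass balance for a CMAS with decay, V = Y·Q·ΔS·θ_c / [X·(1+k_d θ_c)] = 0.518 × 952 × (1720 − 25.0) × 9.51 / [3220 × (1 + 0.0736 × 9.51)] = 7.95×10^6 / 5474 = 1452 m³.
F/M = Q·S₀ / (V·X) = 952 × 1720 / (1452 × 3220) = 0.3502 g soluble BOD₅·(g VSS·d)⁻¹.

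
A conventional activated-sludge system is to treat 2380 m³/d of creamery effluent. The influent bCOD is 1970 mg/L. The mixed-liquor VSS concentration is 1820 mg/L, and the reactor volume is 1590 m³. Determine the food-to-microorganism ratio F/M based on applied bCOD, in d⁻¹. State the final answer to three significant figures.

F/M = Q·S₀ / (V·X) = 2380 × 1970 / (1590 × 1820) = 1.620 g bCOD·(g VSS·d)⁻¹.

F/M ≈ 1.62 d⁻¹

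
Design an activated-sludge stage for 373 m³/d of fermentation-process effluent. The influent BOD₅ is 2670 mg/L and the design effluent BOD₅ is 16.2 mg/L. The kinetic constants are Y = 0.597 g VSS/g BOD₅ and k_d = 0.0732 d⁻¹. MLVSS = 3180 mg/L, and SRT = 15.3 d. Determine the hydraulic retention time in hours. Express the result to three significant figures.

τ ≈ 86.3 h

From the SRT design equation V = Y Q (S₀−S) θ_c / [X (1 + k_d θ_c)] = 0.597 × 373 × (2670 − 16.2) × 15.3 / [3180 × (1 + 0.0732 × 15.3)] = 9.04×10^6 / 6741 = 1341 m³.
τ = V/Q = 1341/373 = 3.596 d, or 86.30 h.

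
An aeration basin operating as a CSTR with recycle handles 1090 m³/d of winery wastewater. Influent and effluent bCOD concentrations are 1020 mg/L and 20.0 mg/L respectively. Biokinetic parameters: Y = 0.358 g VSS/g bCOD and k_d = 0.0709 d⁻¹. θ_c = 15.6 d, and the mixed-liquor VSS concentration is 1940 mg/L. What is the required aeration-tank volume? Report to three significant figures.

V ≈ 1490 m³

Steady-state biomass mass balance: V·X·(1 + k_d·θ_c) = Y·Q·(S₀ − S)·θ_c, so V = 0.358 × 1090 × (1020 − 20.0) × 15.6 / [1940 × (1 + 0.0709 × 15.6)] = 6.09×10^6 / 4086 = 1490 m³.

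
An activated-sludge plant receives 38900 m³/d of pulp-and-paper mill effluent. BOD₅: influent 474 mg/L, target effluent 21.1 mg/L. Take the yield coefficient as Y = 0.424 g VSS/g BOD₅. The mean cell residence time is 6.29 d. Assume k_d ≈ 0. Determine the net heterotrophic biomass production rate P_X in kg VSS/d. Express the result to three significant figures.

P_X ≈ 7470 kg VSS/d

No decay correction is needed, so Y_obs = Y = 0.424.
ΔS = 474 − 21.1 = 452.9 mg/L, so the substrate removal rate is 38900 × 452.9/1000 = 17618 kg BOD₅/d.
Net biomass production P_X = Y_obs × Q·(S₀ − S) = 0.4240 × 17618 = 7470 kg VSS/d.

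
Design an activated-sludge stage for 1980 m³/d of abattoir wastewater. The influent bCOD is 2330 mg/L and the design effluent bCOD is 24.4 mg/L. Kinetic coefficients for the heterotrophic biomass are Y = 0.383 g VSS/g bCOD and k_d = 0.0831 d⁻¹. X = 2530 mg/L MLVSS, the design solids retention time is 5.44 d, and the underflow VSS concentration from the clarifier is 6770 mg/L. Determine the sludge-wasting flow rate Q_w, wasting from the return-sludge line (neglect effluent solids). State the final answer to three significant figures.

Rearranging the biomass balance for a CMAS with decay, V = Y·Q·ΔS·θ_c / [X·(1+k_d θ_c)] = 0.383 × 1980 × (2330 − 24.4) × 5.44 / [2530 × (1 + 0.0831 × 5.44)] = 9.51×10^6 / 3674 = 2589 m³.
θ_c = V·X/(Q_w·X_r) when wasting from the recycle, so Q_w = V·X/(θ_c·X_r) = 2589 × 2530 / (5.44 × 6770) = 177.9 m³/d.

Q_w ≈ 178 m³/d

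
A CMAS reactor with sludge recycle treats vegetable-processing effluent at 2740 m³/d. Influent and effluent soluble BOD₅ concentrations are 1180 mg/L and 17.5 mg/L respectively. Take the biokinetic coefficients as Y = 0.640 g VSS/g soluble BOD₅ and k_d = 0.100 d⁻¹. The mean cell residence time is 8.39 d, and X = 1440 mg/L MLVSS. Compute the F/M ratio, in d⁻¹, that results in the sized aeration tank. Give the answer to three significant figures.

Steady-state biomass mass balance: V·X·(1 + k_d·θ_c) = Y·Q·(S₀ − S)·θ_c, so V = 0.640 × 2740 × (1180 − 17.5) × 8.39 / [1440 × (1 + 0.100 × 8.39)] = 1.71×10^7 / 2648 = 6459 m³.
F/M = Q·S₀ / (V·X) = 2740 × 1180 / (6459 × 1440) = 0.3476 g soluble BOD₅·(g VSS·d)⁻¹.

F/M ≈ 0.348 d⁻¹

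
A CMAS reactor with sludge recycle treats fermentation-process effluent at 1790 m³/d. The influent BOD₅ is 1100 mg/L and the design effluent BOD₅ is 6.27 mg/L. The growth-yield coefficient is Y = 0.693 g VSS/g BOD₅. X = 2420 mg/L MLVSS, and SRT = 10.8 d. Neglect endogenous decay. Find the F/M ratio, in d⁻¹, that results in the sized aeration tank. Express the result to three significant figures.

Biomass mass balance (decay neglected): V·X = Y·Q·(S₀ − S)·θ_c, so V = 0.693 × 1790 × (1100 − 6.27) × 10.8 / 2420 = 6055 m³.
F/M = applied load / biomass = Q·S₀/(V·X) = 1790 × 1100 / (6055 × 2420) = 0.1344 d⁻¹.

F/M ≈ 0.134 d⁻¹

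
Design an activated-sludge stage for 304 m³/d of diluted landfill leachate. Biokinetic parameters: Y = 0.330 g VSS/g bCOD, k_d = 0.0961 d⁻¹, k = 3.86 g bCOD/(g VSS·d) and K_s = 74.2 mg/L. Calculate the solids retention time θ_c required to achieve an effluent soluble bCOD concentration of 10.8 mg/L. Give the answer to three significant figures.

θ_c ≈ 15.2 d

From 1/θ_c = Y·k·S/(K_s + S) − k_d: Y·k·S/(K_s+S) = 0.330 × 3.86 × 10.8 / (74.2 + 10.8) = 0.1618 d⁻¹.
θ_c = 1/(μ − k_d) = 1/(0.1618 − 0.0961) = 1/0.06575 = 15.21 d.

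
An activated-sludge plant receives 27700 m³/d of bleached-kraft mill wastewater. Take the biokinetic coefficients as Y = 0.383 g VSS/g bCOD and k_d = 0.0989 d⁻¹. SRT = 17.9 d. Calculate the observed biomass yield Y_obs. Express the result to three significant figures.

Observed yield with endogenous decay: Y_obs = Y / (1 + k_d·θ_c) = 0.383 / (1 + 0.0989 × 17.9) = 0.383 / 2.770 = 0.1383 g VSS/g bCOD.

Y_obs ≈ 0.138 g VSS/g bCOD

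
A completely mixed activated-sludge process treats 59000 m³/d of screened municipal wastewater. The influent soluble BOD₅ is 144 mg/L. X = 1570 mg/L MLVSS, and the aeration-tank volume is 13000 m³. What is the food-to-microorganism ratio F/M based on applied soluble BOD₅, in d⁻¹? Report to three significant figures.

F/M = Q·S₀ / (V·X) = 59000 × 144 / (13000 × 1570) = 0.4163 g soluble BOD₅·(g VSS·d)⁻¹.

F/M ≈ 0.416 d⁻¹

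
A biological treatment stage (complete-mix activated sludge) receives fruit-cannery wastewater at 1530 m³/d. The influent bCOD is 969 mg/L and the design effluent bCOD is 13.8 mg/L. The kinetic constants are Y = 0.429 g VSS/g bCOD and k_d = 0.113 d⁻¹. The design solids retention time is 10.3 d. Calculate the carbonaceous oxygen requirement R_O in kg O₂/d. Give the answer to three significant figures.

Correct the yield for decay: Y_obs = Y/(1 + k_d θ_c) = 0.429 / (1 + 0.113 × 10.3) = 0.429 / 2.164 = 0.1983.
Substrate removed = Q·(S₀ − S) = 1530 m³/d × (969 − 13.8) g/m³ = 1.46×10^6 g/d = 1461 kg/d.
Net sludge production P_X = 0.1983 × 1461 = 289.7 kg VSS/d.
Carbonaceous O₂ demand = substrate oxidised − cell-mass equivalent = 1461 − 1.42 × 289.7 = 1050 kg O₂/d.

R_O ≈ 1050 kg O₂/d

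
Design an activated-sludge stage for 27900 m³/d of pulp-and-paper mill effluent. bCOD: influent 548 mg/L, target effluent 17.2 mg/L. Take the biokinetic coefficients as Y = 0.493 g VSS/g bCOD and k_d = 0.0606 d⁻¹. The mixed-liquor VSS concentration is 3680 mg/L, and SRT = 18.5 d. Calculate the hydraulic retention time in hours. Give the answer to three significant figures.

τ ≈ 14.9 h

From the SRT design equation V = Y Q (S₀−S) θ_c / [X (1 + k_d θ_c)] = 0.493 × 27900 × (548 − 17.2) × 18.5 / [3680 × (1 + 0.0606 × 18.5)] = 1.35×10^8 / 7806 = 17304 m³.
Hydraulic retention time τ = V/Q = 17304 / 27900 = 0.6202 d = 14.89 h.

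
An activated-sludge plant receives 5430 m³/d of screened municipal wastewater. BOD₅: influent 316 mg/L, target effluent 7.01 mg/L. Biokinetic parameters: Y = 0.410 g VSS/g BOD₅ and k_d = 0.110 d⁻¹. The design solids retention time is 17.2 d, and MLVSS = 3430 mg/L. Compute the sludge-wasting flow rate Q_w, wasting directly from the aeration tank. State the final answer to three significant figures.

From the SRT design equation V = Y Q (S₀−S) θ_c / [X (1 + k_d θ_c)] = 0.410 × 5430 × (316 − 7.01) × 17.2 / [3430 × (1 + 0.110 × 17.2)] = 1.18×10^7 / 9920 = 1193 m³.
Wasting from the aeration tank: Q_w = V / θ_c = 1193 / 17.2 = 69.35 m³/d.

Q_w ≈ 69.3 m³/d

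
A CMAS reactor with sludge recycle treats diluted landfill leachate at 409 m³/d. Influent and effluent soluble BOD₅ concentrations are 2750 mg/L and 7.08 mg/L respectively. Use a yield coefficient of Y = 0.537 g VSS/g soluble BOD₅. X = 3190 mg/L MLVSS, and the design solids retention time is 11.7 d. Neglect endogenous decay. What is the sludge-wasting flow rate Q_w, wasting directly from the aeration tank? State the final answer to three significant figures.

Q_w ≈ 189 m³/d

Biomass mass balance (decay neglected): V·X = Y·Q·(S₀ − S)·θ_c, so V = 0.537 × 409 × (2750 − 7.08) × 11.7 / 3190 = 2210 m³.
For wasting at MLVSS concentration, Q_w = V/θ_c = 2210/11.7 = 188.9 m³/d.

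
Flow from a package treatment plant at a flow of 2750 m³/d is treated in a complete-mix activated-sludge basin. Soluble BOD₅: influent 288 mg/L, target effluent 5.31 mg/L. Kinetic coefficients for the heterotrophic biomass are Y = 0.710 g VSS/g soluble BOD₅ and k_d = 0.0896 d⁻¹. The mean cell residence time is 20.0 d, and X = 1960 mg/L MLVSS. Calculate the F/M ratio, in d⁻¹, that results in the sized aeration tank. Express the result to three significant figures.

F/M ≈ 0.200 d⁻¹

Steady-state biomass mass balance: V·X·(1 + k_d·θ_c) = Y·Q·(S₀ − S)·θ_c, so V = 0.710 × 2750 × (288 − 5.31) × 20.0 / [1960 × (1 + 0.0896 × 20.0)] = 1.1×10^7 / 5472 = 2017 m³.
F/M = Q·S₀ / (V·X) = 2750 × 288 / (2017 × 1960) = 0.2003 g soluble BOD₅·(g VSS·d)⁻¹.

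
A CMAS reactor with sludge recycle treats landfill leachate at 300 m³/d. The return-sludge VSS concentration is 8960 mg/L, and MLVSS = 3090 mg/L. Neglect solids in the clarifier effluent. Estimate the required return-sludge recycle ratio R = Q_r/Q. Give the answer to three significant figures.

R ≈ 0.526

R = Q_r/Q = X/(X_r − X) = 3090 / (8960 − 3090) = 0.5264.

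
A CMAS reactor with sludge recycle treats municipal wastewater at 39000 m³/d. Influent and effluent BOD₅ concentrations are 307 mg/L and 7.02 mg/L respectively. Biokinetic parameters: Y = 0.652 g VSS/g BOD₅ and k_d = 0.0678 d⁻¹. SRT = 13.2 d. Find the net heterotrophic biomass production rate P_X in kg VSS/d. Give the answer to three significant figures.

P_X ≈ 4030 kg VSS/d

The observed yield is Y_obs = Y/(1 + k_d·θ_c) = 0.652 / (1 + 0.0678 × 13.2) = 0.652 / 1.895 = 0.3441 g VSS per g BOD₅ removed.
ΔS = 307 − 7.02 = 300.0 mg/L, so the substrate removal rate is 39000 × 300.0/1000 = 11699 kg BOD₅/d.
So the net sludge growth is P_X = 0.3441 × 11699 = 4025 kg VSS/d.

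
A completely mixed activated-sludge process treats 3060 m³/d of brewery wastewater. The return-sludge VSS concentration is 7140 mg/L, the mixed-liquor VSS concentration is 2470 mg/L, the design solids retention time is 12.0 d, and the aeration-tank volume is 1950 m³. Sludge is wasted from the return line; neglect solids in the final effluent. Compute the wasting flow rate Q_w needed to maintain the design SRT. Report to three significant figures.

Q_w ≈ 56.2 m³/d

Wasting from the return line (neglecting effluent solids): Q_w = V·X / (θ_c·X_r) = 1950 × 2470 / (12.0 × 7140) = 56.21 m³/d.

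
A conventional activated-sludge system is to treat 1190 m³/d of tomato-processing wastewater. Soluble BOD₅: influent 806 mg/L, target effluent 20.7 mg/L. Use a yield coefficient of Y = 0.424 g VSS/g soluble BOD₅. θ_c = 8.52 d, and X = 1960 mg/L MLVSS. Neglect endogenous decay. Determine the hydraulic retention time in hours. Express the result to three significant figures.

V·X = Y·Q·ΔS·θ_c gives V = 0.424 × 1190 × (806 − 20.7) × 8.52 / 1960 = 1722 m³.
HRT = V/Q = 1722 m³ / 1190 m³·d⁻¹ = 1.447 d × 24 = 34.74 h.

τ ≈ 34.7 h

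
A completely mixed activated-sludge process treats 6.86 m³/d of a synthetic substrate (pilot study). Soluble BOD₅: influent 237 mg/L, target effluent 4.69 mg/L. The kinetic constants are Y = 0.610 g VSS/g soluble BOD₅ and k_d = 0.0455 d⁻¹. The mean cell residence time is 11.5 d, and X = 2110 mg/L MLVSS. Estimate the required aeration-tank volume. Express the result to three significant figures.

V ≈ 3.48 m³

From the SRT design equation V = Y Q (S₀−S) θ_c / [X (1 + k_d θ_c)] = 0.610 × 6.86 × (237 − 4.69) × 11.5 / [2110 × (1 + 0.0455 × 11.5)] = 1.12×10^4 / 3214 = 3.478 m³.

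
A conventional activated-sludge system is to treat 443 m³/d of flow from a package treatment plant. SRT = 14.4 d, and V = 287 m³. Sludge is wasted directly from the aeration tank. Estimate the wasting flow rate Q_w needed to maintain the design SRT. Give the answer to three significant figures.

Q_w ≈ 19.9 m³/d

For wasting at MLVSS concentration, Q_w = V/θ_c = 287.0/14.4 = 19.93 m³/d.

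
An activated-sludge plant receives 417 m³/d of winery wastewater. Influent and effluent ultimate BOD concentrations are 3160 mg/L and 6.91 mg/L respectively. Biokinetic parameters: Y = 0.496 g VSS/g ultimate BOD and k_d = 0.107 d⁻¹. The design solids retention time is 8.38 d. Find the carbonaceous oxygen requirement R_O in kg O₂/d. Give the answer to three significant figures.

Y_obs = Y / (1 + k_d θ_c) = 0.496 / (1 + 0.107 × 8.38) = 0.496 / 1.897 = 0.2615.
Substrate removed = Q·(S₀ − S) = 417 m³/d × (3160 − 6.91) g/m³ = 1.31×10^6 g/d = 1315 kg/d.
Net sludge production P_X = 0.2615 × 1315 = 343.8 kg VSS/d.
R_O = Q·ΔS − 1.42 P_X = 1315 − 488.3 = 826.6 kg O₂/d.

R_O ≈ 827 kg O₂/d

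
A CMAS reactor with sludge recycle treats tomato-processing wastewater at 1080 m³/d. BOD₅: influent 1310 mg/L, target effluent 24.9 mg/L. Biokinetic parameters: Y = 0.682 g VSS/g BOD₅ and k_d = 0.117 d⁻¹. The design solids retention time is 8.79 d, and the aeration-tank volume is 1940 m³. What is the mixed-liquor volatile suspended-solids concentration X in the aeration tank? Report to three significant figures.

X ≈ 2110 mg/L

Solving the biomass balance for X: X = Y Q (S₀−S) θ_c / [V (1+k_d θ_c)] = 0.682 × 1080 × (1310 − 24.9) × 8.79 / [1940 × (1 + 0.117 × 8.79)] = 2114 mg/L.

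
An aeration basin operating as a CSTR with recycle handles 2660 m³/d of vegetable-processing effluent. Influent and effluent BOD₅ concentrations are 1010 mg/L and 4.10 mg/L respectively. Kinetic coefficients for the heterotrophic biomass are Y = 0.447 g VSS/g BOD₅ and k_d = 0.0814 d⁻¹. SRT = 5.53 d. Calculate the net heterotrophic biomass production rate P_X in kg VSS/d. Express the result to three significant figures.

Y_obs = Y / (1 + k_d θ_c) = 0.447 / (1 + 0.0814 × 5.53) = 0.447 / 1.450 = 0.3082.
ΔS = 1010 − 4.10 = 1006 mg/L, so the substrate removal rate is 2660 × 1006/1000 = 2676 kg BOD₅/d.
P_X = Y_obs · Q(S₀ − S) = 0.3082 × 2676 = 824.8 kg VSS/d.

P_X ≈ 825 kg VSS/d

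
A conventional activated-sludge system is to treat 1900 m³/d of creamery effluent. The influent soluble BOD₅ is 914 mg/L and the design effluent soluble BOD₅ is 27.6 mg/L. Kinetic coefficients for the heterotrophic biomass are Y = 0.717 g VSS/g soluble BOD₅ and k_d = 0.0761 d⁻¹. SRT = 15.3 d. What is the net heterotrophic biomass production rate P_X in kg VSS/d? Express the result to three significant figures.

P_X ≈ 558 kg VSS/d

Observed yield with endogenous decay: Y_obs = Y / (1 + k_d·θ_c) = 0.717 / (1 + 0.0761 × 15.3) = 0.717 / 2.164 = 0.3313 g VSS/g soluble BOD₅.
ΔS = 914 − 27.6 = 886.4 mg/L, so the substrate removal rate is 1900 × 886.4/1000 = 1684 kg soluble BOD₅/d.
Net biomass production P_X = Y_obs × Q·(S₀ − S) = 0.3313 × 1684 = 557.9 kg VSS/d.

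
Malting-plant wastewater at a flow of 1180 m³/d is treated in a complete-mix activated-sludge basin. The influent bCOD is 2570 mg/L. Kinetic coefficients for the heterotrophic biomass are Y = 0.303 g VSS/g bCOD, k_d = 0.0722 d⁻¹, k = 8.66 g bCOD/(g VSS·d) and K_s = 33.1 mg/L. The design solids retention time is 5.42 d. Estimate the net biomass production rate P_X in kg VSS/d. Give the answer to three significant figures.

From the Monod/SRT balance for a CMAS, S = K_s·(1+k_d θ_c)/[θ_c·(Y k − k_d) − 1] = 33.1 × (1 + 0.0722 × 5.42) / [5.42 × (0.303 × 8.66 − 0.0722) − 1] = 46.05 / 12.83 = 3.589 mg/L.
Y_obs = Y / (1 + k_d θ_c) = 0.303 / (1 + 0.0722 × 5.42) = 0.303 / 1.391 = 0.2178.
Substrate removed = Q·(S₀ − S) = 1180 m³/d × (2570 − 3.59) g/m³ = 3.03×10^6 g/d = 3028 kg/d.
P_X = Y_obs · Q(S₀ − S) = 0.2178 × 3028 = 659.5 kg VSS/d.

P_X ≈ 660 kg VSS/d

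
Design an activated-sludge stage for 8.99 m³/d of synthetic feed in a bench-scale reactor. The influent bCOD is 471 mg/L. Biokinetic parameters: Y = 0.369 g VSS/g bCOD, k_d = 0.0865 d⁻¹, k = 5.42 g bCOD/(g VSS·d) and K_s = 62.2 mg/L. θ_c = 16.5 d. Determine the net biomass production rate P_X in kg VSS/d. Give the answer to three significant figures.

P_X ≈ 0.637 kg VSS/d

For a completely mixed reactor with recycle the Lawrence–McCarty relation gives S = K_s·(1 + k_d·θ_c) / [θ_c·(Y·k − k_d) − 1] = 62.2 × (1 + 0.0865 × 16.5) / [16.5 × (0.369 × 5.42 − 0.0865) − 1] = 151.0 / 30.57 = 4.938 mg/L.
The observed yield is Y_obs = Y/(1 + k_d·θ_c) = 0.369 / (1 + 0.0865 × 16.5) = 0.369 / 2.427 = 0.1520 g VSS per g bCOD removed.
Mass of bCOD removed per day: Q(S₀ − S) = 8.99 × 466.1 g/m³ = 4.190 kg/d.
So the net sludge growth is P_X = 0.1520 × 4.190 = 0.6370 kg VSS/d.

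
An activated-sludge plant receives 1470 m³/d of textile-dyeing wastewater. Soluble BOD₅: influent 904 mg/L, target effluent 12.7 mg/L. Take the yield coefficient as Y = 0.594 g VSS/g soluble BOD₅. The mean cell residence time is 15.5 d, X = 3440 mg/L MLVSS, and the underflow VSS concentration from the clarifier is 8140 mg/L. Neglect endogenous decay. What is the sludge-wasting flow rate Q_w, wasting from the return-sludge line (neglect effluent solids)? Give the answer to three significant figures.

V·X = Y·Q·ΔS·θ_c gives V = 0.594 × 1470 × (904 − 12.7) × 15.5 / 3440 = 3507 m³.
θ_c = V·X/(Q_w·X_r) when wasting from the recycle, so Q_w = V·X/(θ_c·X_r) = 3507 × 3440 / (15.5 × 8140) = 95.61 m³/d.

Q_w ≈ 95.6 m³/d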